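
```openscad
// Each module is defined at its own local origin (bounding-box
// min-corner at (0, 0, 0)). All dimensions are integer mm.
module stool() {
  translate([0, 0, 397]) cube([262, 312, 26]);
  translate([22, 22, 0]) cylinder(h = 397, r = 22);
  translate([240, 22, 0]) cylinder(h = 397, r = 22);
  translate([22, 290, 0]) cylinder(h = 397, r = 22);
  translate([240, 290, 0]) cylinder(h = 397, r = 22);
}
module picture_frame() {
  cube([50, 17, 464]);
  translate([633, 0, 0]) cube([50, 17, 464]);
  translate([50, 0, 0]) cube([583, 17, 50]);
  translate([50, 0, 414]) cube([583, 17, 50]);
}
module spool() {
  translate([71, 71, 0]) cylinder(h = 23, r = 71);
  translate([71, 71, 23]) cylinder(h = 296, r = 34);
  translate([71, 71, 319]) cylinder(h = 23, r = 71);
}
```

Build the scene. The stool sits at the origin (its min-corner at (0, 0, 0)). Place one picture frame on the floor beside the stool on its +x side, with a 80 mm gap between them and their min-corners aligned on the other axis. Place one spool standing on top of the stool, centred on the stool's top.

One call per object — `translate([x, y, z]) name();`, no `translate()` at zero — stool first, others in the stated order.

stool();
translate([342, 0, 0]) picture_frame();
translate([60, 85, 423]) spool();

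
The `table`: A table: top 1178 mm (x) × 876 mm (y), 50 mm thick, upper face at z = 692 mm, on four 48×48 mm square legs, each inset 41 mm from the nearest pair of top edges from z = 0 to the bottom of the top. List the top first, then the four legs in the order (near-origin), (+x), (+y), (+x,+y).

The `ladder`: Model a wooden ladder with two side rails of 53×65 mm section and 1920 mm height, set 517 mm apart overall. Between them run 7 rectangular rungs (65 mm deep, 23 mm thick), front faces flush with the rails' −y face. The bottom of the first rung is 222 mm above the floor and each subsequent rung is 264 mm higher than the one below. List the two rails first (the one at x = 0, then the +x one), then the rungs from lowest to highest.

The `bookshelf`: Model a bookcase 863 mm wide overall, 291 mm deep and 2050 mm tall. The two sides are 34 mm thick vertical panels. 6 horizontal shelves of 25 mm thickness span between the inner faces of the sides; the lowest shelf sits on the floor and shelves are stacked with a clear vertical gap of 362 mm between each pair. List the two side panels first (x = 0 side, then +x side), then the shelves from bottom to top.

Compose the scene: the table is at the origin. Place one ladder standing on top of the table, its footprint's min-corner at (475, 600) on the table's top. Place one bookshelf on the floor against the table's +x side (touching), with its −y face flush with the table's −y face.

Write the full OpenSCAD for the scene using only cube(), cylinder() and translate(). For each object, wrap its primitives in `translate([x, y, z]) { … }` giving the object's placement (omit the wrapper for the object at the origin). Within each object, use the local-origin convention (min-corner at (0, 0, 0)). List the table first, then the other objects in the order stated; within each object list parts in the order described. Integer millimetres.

translate([0, 0, 642]) cube([1178, 876, 50]);
translate([41, 41, 0]) cube([48, 48, 642]);
translate([1089, 41, 0]) cube([48, 48, 642]);
translate([41, 787, 0]) cube([48, 48, 642]);
translate([1089, 787, 0]) cube([48, 48, 642]);
translate([475, 600, 692]) {
  cube([53, 65, 1920]);
  translate([464, 0, 0]) cube([53, 65, 1920]);
  translate([53, 0, 222]) cube([411, 65, 23]);
  translate([53, 0, 486]) cube([411, 65, 23]);
  translate([53, 0, 750]) cube([411, 65, 23]);
  translate([53, 0, 1014]) cube([411, 65, 23]);
  translate([53, 0, 1278]) cube([411, 65, 23]);
  translate([53, 0, 1542]) cube([411, 65, 23]);
  translate([53, 0, 1806]) cube([411, 65, 23]);
}
translate([1178, 0, 0]) {
  cube([34, 291, 2050]);
  translate([829, 0, 0]) cube([34, 291, 2050]);
  translate([34, 0, 0]) cube([795, 291, 25]);
  translate([34, 0, 387]) cube([795, 291, 25]);
  translate([34, 0, 774]) cube([795, 291, 25]);
  translate([34, 0, 1161]) cube([795, 291, 25]);
  translate([34, 0, 1548]) cube([795, 291, 25]);
  translate([34, 0, 1935]) cube([795, 291, 25]);
}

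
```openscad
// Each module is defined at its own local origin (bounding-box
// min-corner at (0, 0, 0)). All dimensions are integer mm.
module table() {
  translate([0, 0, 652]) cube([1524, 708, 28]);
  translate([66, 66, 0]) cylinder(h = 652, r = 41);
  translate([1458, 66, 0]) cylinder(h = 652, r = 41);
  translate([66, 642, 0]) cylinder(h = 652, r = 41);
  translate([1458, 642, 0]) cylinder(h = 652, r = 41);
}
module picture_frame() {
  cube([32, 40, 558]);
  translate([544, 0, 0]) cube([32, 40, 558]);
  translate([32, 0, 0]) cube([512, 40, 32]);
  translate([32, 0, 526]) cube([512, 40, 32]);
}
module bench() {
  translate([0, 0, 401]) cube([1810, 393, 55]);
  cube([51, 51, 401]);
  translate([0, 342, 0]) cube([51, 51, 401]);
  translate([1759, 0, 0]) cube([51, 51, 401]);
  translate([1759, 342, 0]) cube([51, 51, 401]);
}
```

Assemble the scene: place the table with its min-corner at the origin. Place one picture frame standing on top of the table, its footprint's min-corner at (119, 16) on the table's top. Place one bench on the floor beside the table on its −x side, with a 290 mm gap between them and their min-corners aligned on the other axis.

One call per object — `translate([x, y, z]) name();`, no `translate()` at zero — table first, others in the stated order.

table();
translate([119, 16, 680]) picture_frame();
translate([-2100, 0, 0]) bench();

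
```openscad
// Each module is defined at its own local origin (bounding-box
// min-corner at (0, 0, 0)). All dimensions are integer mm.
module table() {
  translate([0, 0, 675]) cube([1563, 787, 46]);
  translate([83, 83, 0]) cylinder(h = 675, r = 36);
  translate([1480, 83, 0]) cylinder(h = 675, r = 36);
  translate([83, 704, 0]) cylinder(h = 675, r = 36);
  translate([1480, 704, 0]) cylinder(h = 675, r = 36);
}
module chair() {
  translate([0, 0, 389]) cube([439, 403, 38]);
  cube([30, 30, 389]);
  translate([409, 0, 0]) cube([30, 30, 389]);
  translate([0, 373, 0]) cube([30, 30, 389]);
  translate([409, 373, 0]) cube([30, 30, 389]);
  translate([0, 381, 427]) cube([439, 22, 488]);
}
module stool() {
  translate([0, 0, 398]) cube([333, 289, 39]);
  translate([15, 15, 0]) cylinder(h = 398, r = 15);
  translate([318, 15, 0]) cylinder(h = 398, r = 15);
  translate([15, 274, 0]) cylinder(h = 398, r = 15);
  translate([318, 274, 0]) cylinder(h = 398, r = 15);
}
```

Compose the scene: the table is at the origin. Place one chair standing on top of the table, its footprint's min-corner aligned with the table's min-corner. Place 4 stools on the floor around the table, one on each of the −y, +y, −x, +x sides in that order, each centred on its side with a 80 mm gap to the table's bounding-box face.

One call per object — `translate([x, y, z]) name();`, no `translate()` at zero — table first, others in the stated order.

table();
translate([0, 0, 721]) chair();
translate([615, -369, 0]) stool();
translate([615, 867, 0]) stool();
translate([-413, 249, 0]) stool();
translate([1643, 249, 0]) stool();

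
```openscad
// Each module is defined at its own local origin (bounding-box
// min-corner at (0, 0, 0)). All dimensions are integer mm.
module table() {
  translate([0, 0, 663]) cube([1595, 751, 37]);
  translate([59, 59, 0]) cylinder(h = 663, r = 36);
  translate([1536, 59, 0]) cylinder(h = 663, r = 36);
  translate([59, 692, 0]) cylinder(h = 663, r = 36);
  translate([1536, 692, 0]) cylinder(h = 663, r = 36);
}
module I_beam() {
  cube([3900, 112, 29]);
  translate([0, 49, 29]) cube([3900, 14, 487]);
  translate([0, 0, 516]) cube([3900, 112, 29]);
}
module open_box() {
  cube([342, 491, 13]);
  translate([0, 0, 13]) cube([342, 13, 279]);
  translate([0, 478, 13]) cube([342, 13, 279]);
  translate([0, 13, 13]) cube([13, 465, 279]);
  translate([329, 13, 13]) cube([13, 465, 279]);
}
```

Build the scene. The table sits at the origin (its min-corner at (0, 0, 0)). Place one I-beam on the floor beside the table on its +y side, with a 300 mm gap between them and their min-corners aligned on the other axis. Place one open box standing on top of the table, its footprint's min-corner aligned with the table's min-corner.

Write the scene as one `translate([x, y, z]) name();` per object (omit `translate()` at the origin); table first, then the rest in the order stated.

table();
translate([0, 1051, 0]) I_beam();
translate([0, 0, 700]) open_box();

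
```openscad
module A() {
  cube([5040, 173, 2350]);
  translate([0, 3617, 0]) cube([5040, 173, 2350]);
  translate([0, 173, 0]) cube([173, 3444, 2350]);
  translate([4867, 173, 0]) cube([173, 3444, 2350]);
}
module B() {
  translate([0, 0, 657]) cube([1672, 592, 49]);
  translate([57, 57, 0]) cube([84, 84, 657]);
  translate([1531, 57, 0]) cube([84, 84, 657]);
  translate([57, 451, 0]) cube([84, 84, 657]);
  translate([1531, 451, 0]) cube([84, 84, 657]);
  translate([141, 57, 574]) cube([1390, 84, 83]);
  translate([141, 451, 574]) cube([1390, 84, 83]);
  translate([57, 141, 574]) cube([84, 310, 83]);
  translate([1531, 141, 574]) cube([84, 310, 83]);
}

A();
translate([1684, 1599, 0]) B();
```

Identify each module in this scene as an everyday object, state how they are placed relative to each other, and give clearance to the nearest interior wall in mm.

A is a house frame. B is a table. The table sits inside the house frame, centred. The clearance to the nearest interior wall is 1426 mm.

Clearances: x = 1511, y = 1426; minimum 1426 mm.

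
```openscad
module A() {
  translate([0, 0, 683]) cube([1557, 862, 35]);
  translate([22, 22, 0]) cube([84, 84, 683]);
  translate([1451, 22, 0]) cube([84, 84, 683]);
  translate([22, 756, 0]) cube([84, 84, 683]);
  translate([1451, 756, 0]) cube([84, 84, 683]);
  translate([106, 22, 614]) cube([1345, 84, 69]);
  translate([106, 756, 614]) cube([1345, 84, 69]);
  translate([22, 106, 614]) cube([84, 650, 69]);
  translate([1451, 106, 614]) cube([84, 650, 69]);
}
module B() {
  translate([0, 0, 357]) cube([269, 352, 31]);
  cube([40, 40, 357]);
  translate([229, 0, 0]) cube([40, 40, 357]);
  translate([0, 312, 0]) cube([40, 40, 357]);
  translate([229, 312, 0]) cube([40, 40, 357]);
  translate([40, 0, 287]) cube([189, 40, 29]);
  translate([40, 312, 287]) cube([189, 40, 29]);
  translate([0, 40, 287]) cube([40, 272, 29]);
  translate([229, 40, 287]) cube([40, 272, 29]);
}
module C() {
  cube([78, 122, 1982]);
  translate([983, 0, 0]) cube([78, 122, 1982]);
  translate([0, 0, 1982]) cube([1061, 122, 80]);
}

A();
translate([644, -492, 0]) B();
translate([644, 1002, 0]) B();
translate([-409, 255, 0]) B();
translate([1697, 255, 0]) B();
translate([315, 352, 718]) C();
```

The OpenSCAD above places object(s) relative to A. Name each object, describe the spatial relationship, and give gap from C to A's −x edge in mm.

The door frame's min-x is at 315; the table's min-x is 0; gap = 315 mm.

A is a table. B is a stool. C is a door frame. Four stools sit around the table at the −y, +y, −x, +x sides. The door frame is on top of the table. The gap from the door frame to the table's −x edge is 315 mm.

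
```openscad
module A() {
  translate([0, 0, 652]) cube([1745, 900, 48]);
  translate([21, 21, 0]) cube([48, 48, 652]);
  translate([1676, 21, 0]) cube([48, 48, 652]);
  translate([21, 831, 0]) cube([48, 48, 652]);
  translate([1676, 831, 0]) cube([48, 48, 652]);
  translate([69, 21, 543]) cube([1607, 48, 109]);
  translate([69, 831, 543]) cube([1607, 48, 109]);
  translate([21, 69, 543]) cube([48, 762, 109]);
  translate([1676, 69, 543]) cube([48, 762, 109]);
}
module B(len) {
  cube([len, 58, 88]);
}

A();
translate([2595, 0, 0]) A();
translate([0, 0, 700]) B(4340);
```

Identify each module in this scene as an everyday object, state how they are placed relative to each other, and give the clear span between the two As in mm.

Second table starts at x = 2595; first ends at x = 1745; clear span = 2595 − 1745 = 850 mm.

A is a table. B is a beam. A beam spans the tops of two tables. The clear span between the two tables is 850 mm.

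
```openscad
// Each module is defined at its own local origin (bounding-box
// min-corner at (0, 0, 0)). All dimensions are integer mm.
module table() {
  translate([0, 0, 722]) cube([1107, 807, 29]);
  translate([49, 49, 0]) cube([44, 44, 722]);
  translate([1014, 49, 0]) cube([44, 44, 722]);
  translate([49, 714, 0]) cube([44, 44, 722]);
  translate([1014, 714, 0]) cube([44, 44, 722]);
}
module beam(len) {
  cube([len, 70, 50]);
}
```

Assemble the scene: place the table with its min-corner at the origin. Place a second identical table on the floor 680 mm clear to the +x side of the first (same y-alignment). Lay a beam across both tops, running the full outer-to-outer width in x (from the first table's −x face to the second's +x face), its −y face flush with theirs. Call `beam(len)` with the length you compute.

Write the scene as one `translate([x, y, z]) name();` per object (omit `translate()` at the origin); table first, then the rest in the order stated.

table();
translate([1787, 0, 0]) table();
translate([0, 0, 751]) beam(2894);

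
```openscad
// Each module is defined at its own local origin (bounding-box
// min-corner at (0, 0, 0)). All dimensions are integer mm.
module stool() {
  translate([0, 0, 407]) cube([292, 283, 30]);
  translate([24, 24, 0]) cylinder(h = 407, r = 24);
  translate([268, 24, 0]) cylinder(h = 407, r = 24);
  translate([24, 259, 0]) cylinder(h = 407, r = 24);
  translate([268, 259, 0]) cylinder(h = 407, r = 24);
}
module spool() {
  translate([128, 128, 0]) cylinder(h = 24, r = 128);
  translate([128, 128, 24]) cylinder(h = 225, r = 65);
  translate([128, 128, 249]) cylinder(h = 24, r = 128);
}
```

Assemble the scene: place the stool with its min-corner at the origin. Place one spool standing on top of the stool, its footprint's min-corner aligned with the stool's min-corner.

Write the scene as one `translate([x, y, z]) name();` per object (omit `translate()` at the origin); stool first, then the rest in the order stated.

stool();
translate([0, 0, 437]) spool();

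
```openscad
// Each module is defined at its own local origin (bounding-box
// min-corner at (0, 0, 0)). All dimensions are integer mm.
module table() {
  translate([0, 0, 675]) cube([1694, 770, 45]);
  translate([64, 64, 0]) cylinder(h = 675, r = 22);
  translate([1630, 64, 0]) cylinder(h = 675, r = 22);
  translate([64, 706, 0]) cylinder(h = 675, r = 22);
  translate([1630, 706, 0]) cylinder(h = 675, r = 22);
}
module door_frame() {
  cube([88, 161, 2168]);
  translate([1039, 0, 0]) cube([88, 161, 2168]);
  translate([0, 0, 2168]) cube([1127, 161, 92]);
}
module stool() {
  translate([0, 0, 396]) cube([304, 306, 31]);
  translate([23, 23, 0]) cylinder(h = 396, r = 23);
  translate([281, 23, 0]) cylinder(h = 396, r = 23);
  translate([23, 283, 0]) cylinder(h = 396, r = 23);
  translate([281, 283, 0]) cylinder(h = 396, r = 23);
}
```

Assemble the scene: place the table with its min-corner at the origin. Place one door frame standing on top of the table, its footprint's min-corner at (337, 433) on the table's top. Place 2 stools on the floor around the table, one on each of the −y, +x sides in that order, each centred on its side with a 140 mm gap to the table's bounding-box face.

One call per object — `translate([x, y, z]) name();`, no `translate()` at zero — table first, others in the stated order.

table();
translate([337, 433, 720]) door_frame();
translate([695, -446, 0]) stool();
translate([1834, 232, 0]) stool();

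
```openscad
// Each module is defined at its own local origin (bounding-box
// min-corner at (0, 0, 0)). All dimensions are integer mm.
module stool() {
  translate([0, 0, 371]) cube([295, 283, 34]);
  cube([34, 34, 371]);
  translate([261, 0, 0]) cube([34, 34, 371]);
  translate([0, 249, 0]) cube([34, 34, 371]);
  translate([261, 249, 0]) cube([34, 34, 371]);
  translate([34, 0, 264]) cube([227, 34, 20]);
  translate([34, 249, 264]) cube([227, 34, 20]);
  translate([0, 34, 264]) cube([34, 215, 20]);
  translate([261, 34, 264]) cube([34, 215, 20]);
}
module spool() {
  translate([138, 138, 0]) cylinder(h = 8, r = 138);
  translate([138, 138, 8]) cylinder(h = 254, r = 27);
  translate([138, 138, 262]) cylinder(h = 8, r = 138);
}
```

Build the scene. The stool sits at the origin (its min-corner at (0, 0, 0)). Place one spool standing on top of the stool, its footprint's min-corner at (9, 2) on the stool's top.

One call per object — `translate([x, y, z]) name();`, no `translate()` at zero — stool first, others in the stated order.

stool();
translate([9, 2, 405]) spool();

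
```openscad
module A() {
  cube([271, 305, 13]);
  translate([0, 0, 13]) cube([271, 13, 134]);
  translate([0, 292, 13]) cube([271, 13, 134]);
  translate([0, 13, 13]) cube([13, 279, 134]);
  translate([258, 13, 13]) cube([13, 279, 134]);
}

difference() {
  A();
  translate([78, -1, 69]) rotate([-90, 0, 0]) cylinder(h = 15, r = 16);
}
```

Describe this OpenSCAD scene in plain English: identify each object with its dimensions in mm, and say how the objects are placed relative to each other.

A is an open storage box with external size 271×305×147 mm and wall thickness 13 mm (the base is also 13 mm thick). The base covers the whole footprint; the four walls stand on the base, with the y-facing walls full-width and the x-facing walls fitting between their inner faces.

The open box has a circular hole of radius 16 mm through its front wall, centred at (x = 78, z = 69).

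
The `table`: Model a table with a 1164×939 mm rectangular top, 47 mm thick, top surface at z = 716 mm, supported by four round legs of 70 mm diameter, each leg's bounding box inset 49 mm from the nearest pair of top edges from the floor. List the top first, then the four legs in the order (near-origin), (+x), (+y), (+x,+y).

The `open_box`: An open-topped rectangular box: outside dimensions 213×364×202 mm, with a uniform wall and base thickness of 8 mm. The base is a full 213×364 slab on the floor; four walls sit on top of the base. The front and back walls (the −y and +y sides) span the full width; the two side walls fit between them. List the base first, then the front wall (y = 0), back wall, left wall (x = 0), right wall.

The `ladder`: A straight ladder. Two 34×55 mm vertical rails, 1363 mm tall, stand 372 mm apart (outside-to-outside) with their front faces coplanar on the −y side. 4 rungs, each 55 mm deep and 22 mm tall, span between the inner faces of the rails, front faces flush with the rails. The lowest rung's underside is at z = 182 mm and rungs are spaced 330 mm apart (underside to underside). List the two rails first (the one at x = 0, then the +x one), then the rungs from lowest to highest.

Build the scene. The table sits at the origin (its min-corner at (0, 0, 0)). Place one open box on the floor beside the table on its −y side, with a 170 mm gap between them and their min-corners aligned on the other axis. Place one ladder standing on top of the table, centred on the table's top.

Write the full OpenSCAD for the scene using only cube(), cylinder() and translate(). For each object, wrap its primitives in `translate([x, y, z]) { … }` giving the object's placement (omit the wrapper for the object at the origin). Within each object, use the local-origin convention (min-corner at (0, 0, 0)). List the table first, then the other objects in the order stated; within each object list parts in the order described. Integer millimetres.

translate([0, 0, 669]) cube([1164, 939, 47]);
translate([84, 84, 0]) cylinder(h = 669, r = 35);
translate([1080, 84, 0]) cylinder(h = 669, r = 35);
translate([84, 855, 0]) cylinder(h = 669, r = 35);
translate([1080, 855, 0]) cylinder(h = 669, r = 35);
translate([0, -534, 0]) {
  cube([213, 364, 8]);
  translate([0, 0, 8]) cube([213, 8, 194]);
  translate([0, 356, 8]) cube([213, 8, 194]);
  translate([0, 8, 8]) cube([8, 348, 194]);
  translate([205, 8, 8]) cube([8, 348, 194]);
}
translate([396, 442, 716]) {
  cube([34, 55, 1363]);
  translate([338, 0, 0]) cube([34, 55, 1363]);
  translate([34, 0, 182]) cube([304, 55, 22]);
  translate([34, 0, 512]) cube([304, 55, 22]);
  translate([34, 0, 842]) cube([304, 55, 22]);
  translate([34, 0, 1172]) cube([304, 55, 22]);
}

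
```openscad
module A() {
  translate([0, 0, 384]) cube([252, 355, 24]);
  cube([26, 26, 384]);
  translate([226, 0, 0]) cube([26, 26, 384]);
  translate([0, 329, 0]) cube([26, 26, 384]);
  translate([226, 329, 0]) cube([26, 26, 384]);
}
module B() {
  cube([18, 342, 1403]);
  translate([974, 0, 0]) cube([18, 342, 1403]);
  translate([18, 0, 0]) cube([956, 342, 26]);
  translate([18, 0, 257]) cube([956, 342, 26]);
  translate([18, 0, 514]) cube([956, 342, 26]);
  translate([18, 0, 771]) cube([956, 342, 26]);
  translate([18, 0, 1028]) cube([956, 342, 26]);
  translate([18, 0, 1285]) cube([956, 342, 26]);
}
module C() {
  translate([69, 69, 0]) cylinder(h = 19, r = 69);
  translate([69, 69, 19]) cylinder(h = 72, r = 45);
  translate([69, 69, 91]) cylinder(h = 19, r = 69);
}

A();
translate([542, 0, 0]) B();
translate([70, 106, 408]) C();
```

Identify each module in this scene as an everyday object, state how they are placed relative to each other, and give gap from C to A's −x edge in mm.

The spool's min-x is at 70; the stool's min-x is 0; gap = 70 mm.

A is a stool. B is a bookshelf. C is a spool. The bookshelf is on the floor beside the stool on its +x side. The spool is on top of the stool. The gap from the spool to the stool's −x edge is 70 mm.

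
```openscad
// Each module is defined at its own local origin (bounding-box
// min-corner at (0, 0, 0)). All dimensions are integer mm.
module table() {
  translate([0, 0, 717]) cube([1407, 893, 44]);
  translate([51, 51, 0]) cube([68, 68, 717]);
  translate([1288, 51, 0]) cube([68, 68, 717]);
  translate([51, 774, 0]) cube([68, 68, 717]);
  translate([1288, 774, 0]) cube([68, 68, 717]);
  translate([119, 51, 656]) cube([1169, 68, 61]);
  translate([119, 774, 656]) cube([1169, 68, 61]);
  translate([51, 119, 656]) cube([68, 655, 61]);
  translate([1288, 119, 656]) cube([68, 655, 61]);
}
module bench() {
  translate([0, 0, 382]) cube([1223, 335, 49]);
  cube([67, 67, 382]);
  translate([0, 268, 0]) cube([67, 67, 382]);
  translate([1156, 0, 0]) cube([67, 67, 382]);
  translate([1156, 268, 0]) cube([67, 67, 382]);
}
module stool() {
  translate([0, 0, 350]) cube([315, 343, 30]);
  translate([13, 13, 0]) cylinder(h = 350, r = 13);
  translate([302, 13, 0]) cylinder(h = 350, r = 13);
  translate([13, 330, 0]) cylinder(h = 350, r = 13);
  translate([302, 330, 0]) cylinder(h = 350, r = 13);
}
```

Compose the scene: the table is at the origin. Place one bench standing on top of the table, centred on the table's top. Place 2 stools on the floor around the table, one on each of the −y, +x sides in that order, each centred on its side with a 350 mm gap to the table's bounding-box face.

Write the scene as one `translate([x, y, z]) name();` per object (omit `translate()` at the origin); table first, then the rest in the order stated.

table();
translate([92, 279, 761]) bench();
translate([546, -693, 0]) stool();
translate([1757, 275, 0]) stool();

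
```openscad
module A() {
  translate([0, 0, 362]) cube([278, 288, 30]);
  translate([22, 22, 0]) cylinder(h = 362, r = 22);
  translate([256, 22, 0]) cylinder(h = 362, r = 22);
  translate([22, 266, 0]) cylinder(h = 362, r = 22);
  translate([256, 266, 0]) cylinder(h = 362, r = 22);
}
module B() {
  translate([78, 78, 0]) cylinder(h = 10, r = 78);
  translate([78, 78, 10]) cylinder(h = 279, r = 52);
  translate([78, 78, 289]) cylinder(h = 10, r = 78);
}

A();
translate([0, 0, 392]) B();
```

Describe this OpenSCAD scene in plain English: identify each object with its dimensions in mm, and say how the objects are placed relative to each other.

A is a four-legged stool. The seat is 278×288 mm, 30 mm thick, top at z = 392 mm. It stands on four round legs, each 44 mm in diameter, from z = 0 to the seat underside, each leg's axis is inset half a diameter from the nearest pair of seat edges (so the leg's bounding box is flush with the corner).

B is a spool: two coaxial disc flanges of radius 78 mm and thickness 10 mm, joined by a core cylinder of radius 52 mm and height 279 mm. The lower flange rests on z = 0 and the three cylinders share a vertical axis.

The spool is on top of the stool.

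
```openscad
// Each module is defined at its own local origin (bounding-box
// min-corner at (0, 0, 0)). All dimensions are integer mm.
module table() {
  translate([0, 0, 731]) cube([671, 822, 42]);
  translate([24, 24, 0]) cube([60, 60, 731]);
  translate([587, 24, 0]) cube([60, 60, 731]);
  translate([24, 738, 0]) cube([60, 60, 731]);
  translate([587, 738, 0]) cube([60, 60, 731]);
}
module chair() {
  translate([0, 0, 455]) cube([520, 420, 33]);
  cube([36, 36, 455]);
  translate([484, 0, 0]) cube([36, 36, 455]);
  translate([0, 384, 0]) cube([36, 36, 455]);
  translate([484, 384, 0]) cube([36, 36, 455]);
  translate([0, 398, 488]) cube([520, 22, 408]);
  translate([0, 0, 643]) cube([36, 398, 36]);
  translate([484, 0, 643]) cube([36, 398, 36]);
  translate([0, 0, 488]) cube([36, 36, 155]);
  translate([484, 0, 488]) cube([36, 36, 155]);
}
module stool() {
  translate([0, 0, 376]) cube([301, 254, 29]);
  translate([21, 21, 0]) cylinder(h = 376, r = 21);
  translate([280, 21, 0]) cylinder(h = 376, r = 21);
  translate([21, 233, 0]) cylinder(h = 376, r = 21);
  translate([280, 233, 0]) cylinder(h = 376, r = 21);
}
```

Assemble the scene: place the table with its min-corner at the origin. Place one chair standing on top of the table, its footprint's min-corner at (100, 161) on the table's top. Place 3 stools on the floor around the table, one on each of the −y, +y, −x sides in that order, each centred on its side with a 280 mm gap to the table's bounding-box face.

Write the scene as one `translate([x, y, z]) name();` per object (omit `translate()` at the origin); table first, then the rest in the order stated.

table();
translate([100, 161, 773]) chair();
translate([185, -534, 0]) stool();
translate([185, 1102, 0]) stool();
translate([-581, 284, 0]) stool();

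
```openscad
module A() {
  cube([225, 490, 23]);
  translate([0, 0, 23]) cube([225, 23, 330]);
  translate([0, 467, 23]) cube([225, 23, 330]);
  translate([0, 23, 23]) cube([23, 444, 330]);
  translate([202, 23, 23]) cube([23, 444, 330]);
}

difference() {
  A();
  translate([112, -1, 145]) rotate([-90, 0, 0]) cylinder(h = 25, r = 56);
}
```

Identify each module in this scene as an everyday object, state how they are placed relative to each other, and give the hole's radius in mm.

The subtracted cylinder has r = 56 mm.

A is an open box. The open box has a circular hole through its front wall. The hole's radius is 56 mm.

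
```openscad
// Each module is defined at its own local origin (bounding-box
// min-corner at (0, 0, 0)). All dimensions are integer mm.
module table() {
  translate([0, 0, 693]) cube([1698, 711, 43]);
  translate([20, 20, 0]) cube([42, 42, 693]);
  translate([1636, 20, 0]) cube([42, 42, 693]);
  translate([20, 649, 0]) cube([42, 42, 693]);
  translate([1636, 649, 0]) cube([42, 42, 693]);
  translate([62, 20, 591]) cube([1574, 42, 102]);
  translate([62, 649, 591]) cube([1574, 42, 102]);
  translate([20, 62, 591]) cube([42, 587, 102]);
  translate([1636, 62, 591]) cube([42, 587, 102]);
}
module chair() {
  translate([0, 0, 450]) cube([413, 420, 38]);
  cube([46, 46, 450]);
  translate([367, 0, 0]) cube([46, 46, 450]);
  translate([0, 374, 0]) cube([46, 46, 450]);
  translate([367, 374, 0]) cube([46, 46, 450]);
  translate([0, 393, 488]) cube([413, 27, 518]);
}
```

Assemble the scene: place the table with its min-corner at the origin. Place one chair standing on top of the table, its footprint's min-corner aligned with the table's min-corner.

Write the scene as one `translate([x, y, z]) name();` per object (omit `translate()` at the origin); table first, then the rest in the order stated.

table();
translate([0, 0, 736]) chair();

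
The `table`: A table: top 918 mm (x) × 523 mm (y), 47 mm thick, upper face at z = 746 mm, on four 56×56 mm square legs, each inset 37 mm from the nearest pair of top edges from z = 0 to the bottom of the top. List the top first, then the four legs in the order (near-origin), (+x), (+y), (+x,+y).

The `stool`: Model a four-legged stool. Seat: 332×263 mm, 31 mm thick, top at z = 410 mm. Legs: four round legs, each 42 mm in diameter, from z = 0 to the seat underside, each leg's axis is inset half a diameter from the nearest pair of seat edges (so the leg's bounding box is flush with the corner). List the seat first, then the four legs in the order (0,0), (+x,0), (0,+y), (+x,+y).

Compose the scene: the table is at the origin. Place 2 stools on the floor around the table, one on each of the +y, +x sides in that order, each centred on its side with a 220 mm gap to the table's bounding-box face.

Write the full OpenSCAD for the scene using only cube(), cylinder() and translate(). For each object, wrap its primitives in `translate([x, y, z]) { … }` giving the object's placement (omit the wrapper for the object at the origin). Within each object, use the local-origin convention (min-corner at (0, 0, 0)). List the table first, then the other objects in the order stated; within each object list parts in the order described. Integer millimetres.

translate([0, 0, 699]) cube([918, 523, 47]);
translate([37, 37, 0]) cube([56, 56, 699]);
translate([825, 37, 0]) cube([56, 56, 699]);
translate([37, 430, 0]) cube([56, 56, 699]);
translate([825, 430, 0]) cube([56, 56, 699]);
translate([293, 743, 0]) {
  translate([0, 0, 379]) cube([332, 263, 31]);
  translate([21, 21, 0]) cylinder(h = 379, r = 21);
  translate([311, 21, 0]) cylinder(h = 379, r = 21);
  translate([21, 242, 0]) cylinder(h = 379, r = 21);
  translate([311, 242, 0]) cylinder(h = 379, r = 21);
}
translate([1138, 130, 0]) {
  translate([0, 0, 379]) cube([332, 263, 31]);
  translate([21, 21, 0]) cylinder(h = 379, r = 21);
  translate([311, 21, 0]) cylinder(h = 379, r = 21);
  translate([21, 242, 0]) cylinder(h = 379, r = 21);
  translate([311, 242, 0]) cylinder(h = 379, r = 21);
}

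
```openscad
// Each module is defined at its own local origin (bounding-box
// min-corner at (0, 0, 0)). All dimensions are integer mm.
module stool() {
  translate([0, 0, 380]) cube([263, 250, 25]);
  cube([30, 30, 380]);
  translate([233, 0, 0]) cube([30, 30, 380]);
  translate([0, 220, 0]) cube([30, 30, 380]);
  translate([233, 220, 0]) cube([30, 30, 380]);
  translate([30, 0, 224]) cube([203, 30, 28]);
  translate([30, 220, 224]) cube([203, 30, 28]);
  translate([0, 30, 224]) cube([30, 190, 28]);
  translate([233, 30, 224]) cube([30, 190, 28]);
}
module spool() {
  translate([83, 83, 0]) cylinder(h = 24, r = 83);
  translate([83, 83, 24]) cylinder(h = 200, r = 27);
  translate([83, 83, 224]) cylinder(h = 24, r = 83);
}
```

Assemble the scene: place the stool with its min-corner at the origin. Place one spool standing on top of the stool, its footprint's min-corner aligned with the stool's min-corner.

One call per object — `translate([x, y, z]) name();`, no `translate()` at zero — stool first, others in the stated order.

stool();
translate([0, 0, 405]) spool();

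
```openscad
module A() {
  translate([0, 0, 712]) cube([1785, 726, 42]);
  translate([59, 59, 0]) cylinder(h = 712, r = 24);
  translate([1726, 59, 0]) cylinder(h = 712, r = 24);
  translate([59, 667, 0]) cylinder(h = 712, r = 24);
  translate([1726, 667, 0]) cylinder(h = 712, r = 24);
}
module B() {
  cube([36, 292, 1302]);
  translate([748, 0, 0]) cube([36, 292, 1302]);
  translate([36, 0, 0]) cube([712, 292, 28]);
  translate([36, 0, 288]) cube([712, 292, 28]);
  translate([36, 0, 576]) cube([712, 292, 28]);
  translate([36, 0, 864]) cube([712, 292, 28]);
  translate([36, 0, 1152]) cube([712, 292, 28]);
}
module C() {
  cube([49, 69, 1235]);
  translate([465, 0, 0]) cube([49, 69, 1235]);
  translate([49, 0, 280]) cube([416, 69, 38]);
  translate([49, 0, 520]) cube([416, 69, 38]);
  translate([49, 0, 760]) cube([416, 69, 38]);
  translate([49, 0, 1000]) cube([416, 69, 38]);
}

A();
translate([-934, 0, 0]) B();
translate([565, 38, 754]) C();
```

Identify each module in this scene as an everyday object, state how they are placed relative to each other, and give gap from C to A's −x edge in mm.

A is a table. B is a bookshelf. C is a ladder. The bookshelf is on the floor beside the table on its −x side. The ladder is on top of the table. The gap from the ladder to the table's −x edge is 565 mm.

The ladder's min-x is at 565; the table's min-x is 0; gap = 565 mm.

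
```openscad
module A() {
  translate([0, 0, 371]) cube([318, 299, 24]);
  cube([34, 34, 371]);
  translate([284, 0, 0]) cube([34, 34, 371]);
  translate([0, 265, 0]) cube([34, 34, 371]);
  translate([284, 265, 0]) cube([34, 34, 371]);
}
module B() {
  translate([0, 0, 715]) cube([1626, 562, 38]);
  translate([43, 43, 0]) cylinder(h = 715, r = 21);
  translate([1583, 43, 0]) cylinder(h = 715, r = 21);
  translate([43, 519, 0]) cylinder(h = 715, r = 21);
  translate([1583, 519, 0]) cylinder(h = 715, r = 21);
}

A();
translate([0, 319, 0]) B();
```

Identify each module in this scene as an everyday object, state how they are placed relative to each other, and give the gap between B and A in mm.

A is a stool. B is a table. The table is on the floor beside the stool on its +y side. The gap between the table and the stool is 20 mm.

The table's nearest face is 20 mm from the stool's +y face.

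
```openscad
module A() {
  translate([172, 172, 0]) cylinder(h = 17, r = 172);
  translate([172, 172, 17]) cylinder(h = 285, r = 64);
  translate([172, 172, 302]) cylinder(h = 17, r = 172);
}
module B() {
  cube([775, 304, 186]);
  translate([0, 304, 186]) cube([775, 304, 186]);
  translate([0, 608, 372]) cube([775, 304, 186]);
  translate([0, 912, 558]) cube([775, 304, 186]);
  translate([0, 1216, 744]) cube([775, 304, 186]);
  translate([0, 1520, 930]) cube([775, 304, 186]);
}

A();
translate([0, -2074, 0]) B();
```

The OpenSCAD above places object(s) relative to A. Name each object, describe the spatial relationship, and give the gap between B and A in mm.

The staircase's nearest face is 250 mm from the spool's −y face.

A is a spool. B is a staircase. The staircase is on the floor beside the spool on its −y side. The gap between the staircase and the spool is 250 mm.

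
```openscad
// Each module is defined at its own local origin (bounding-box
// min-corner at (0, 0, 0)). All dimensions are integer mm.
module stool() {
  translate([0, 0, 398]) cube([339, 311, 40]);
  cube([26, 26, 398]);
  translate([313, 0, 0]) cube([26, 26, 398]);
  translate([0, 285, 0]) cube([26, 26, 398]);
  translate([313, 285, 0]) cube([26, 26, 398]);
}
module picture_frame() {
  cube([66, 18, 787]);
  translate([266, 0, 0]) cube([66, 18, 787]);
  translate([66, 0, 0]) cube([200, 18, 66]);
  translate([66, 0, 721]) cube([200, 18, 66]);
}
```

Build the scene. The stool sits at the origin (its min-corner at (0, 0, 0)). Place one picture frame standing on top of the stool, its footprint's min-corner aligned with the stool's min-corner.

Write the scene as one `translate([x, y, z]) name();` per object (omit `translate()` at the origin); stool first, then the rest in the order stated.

stool();
translate([0, 0, 438]) picture_frame();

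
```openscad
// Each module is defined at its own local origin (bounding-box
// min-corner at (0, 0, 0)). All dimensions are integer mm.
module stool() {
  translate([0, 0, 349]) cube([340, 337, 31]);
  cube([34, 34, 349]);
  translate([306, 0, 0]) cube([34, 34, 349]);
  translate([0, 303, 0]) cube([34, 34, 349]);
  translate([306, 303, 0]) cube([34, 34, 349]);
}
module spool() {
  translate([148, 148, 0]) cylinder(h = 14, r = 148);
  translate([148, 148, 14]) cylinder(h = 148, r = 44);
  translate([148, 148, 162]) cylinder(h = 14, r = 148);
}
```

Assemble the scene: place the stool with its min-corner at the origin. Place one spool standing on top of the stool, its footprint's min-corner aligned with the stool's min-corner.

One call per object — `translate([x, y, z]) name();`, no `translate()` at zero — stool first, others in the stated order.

stool();
translate([0, 0, 380]) spool();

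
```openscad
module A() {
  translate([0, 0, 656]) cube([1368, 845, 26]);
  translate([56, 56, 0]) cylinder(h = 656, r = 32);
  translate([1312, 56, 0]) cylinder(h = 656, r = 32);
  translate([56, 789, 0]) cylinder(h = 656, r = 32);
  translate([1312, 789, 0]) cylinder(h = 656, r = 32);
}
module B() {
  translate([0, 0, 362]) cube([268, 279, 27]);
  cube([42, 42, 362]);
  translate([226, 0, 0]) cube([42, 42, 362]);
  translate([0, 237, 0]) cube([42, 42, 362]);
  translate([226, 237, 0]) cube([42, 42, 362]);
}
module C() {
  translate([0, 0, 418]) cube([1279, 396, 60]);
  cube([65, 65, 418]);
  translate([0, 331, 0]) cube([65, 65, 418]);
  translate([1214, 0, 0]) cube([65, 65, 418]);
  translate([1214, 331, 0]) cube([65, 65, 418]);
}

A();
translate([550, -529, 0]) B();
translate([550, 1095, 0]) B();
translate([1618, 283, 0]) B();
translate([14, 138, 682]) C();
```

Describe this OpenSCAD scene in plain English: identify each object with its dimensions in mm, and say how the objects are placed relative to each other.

A is a table with a 1368×845 mm rectangular top, 26 mm thick, top surface at z = 682 mm, supported by four round legs of 64 mm diameter, each leg's bounding box inset 24 mm from the nearest pair of top edges, running from the floor.

B is a four-legged stool. The seat is 268×279 mm, 27 mm thick, top at z = 389 mm. It stands on four square legs, each 42×42 mm in cross-section, from z = 0 to the seat underside, each flush with a corner of the seat.

C is a long wooden bench with a 1279 mm (x) × 396 mm (y) seat, 60 mm thick, its top surface 478 mm above the floor. Four 65 mm square legs at the seat corners, flush with the edges, run from z = 0 to the seat underside.

Three stools sit around the table at the −y, +y, +x sides. The bench is on top of the table.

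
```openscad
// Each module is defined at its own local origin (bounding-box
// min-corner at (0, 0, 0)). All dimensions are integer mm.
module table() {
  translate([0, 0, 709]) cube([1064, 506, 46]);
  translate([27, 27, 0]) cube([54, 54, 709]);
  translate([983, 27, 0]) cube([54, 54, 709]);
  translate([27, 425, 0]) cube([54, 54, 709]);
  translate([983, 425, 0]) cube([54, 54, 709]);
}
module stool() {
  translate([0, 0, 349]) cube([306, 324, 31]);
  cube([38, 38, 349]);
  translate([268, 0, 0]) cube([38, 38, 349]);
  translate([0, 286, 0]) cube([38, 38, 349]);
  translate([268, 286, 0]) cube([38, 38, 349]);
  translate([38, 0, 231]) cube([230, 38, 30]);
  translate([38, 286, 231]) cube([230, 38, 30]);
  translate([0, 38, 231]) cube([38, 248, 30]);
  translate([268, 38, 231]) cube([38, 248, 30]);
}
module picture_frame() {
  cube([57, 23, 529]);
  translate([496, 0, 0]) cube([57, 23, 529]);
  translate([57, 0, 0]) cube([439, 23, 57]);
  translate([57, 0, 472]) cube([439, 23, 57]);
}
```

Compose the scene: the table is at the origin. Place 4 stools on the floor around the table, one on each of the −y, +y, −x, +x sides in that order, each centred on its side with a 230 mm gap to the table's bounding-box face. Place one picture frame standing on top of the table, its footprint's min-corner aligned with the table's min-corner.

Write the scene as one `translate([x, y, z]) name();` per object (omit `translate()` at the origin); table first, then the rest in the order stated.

table();
translate([379, -554, 0]) stool();
translate([379, 736, 0]) stool();
translate([-536, 91, 0]) stool();
translate([1294, 91, 0]) stool();
translate([0, 0, 755]) picture_frame();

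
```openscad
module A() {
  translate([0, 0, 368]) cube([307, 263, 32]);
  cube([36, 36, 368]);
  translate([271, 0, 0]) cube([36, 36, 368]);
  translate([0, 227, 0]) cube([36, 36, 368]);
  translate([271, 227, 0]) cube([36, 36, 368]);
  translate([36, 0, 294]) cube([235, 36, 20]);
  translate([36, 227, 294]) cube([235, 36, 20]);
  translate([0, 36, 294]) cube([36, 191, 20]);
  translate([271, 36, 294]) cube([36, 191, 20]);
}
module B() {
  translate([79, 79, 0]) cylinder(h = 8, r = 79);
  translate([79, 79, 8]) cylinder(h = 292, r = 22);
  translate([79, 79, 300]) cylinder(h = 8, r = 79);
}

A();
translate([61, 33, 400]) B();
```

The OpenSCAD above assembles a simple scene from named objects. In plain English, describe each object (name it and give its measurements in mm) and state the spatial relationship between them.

A is a simple wooden stool: a rectangular seat 307 mm (x) by 263 mm (y), 32 mm thick, top face at z = 400 mm, on four square legs, each 36×36 mm in cross-section. The legs rest on z = 0, each flush with a corner of the seat. Four stretchers, 36 mm wide and 20 mm tall, connect adjacent legs with their undersides at z = 294 mm, each running between the inner faces of the legs it joins and aligned with the legs' outer faces on the other axis.

B is a spool: two coaxial disc flanges of radius 79 mm and thickness 8 mm, joined by a core cylinder of radius 22 mm and height 292 mm. The lower flange rests on z = 0 and the three cylinders share a vertical axis.

The spool is on top of the stool.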